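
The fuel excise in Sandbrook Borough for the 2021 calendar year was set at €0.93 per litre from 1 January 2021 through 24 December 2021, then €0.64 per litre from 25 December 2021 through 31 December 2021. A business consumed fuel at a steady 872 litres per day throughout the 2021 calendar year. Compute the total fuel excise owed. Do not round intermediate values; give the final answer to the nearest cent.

1 January – 24 December 2021: 358 days × 872 litres/day = 312,176 litres at €0.93/litre → €290323.68
25 December – 31 December 2021: 7 days × 872 litres/day = 6,104 litres at €0.64/litre → €3906.56

€294230.24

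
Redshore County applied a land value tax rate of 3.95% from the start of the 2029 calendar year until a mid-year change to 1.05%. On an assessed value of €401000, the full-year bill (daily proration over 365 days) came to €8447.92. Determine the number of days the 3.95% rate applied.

133 days

Let d = days at the first rate; then 365 − d days at the second rate.
€401000 × [3.95%·d + 1.05%·(365−d)] / 365 = €8447.92
Solving gives d = 133, so the new rate took effect on 14 May 2029.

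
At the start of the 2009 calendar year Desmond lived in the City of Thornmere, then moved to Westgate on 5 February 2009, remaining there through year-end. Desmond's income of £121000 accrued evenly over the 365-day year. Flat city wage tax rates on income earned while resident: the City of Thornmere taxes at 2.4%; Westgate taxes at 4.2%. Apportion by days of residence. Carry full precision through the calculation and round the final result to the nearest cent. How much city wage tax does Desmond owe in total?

£4873.15

The City of Thornmere, 1 January – 4 February 2009: 35 days → £121000 × 2.4% × 35/365 = £278.4658
Westgate, 5 February – 31 December 2009: 330 days → £121000 × 4.2% × 330/365 = £4594.6849
Total = £4873.1507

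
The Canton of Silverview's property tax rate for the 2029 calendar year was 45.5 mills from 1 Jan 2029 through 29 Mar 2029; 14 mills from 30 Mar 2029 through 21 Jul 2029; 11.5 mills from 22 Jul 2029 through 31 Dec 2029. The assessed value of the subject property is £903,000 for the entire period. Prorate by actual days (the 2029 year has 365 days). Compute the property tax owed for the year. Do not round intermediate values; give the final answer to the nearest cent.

1 Jan – 29 Mar 2029: 88 days at 45.5 mills → £903,000 × 4.55% × 88/365 = £9,905.7863
30 Mar – 21 Jul 2029: 114 days at 14 mills → £903,000 × 1.4% × 114/365 = £3,948.4603
22 Jul – 31 Dec 2029: 163 days at 11.5 mills → £903,000 × 1.15% × 163/365 = £4,637.4616
Total = £18,491.7082

£18,491.71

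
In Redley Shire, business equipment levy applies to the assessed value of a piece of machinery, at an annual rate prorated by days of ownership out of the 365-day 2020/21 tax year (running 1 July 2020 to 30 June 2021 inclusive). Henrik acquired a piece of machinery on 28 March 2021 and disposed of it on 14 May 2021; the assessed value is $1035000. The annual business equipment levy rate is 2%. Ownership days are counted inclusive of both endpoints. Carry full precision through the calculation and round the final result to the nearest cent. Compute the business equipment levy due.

$2722.19

Days held (28 March – 14 May 2021): 48 out of 365
Tax = $1035000 × 2% × 48/365 = $2722.1918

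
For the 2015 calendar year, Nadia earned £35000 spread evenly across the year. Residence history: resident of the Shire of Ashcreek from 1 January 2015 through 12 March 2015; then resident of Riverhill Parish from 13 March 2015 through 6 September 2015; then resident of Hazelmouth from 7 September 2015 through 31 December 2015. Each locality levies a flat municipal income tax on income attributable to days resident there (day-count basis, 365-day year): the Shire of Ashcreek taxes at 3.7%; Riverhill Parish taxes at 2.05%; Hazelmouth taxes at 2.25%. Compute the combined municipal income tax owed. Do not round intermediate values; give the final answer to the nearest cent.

£852.08

The Shire of Ashcreek, 1 January – 12 March 2015: 71 days → £35000 × 3.7% × 71/365 = £251.9041
Riverhill Parish, 13 March – 6 September 2015: 178 days → £35000 × 2.05% × 178/365 = £349.9041
Hazelmouth, 7 September – 31 December 2015: 116 days → £35000 × 2.25% × 116/365 = £250.2740
Total = £852.0822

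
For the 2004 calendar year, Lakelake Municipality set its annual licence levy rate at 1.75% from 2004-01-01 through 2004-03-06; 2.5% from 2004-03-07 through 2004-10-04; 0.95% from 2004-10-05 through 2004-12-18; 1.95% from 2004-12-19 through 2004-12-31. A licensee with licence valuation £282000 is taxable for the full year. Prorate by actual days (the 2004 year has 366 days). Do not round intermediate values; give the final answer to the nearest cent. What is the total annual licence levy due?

2004-01-01 to 2004-03-06: 66 days at 1.75% → £282000 × 1.75% × 66/366 = £889.9180
2004-03-07 to 2004-10-04: 212 days at 2.5% → £282000 × 2.5% × 212/366 = £4083.6066
2004-10-05 to 2004-12-18: 75 days at 0.95% → £282000 × 0.95% × 75/366 = £548.9754
2004-12-19 to 2004-12-31: 13 days at 1.95% → £282000 × 1.95% × 13/366 = £195.3197
Total = £5717.8197

£5717.82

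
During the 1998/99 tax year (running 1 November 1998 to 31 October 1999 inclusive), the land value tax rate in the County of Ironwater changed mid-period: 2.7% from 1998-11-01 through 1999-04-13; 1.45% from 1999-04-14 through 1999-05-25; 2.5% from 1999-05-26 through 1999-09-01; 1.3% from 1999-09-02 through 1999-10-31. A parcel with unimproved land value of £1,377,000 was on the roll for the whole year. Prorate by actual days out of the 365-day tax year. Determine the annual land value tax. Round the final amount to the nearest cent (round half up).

1998-11-01 to 1999-04-13: 164 days at 2.7% → £1,377,000 × 2.7% × 164/365 = £16,705.0849
1999-04-14 to 1999-05-25: 42 days at 1.45% → £1,377,000 × 1.45% × 42/365 = £2,297.5151
1999-05-26 to 1999-09-01: 99 days at 2.5% → £1,377,000 × 2.5% × 99/365 = £9,337.1918
1999-09-02 to 1999-10-31: 60 days at 1.3% → £1,377,000 × 1.3% × 60/365 = £2,942.6301
Total = £31,282.4219

£31,282.42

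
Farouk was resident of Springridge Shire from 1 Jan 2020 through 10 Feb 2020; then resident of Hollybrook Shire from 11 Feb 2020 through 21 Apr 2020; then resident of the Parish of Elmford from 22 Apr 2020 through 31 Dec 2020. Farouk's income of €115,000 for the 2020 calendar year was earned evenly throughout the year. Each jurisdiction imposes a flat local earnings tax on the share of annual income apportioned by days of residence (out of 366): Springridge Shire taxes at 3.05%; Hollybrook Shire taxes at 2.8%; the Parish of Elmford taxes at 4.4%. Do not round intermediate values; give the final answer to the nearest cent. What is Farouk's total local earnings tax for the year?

€4,529.15

Springridge Shire, 1 Jan – 10 Feb 2020: 41 days → €115,000 × 3.05% × 41/366 = €392.9167
Hollybrook Shire, 11 Feb – 21 Apr 2020: 71 days → €115,000 × 2.8% × 71/366 = €624.6448
The Parish of Elmford, 22 Apr – 31 Dec 2020: 254 days → €115,000 × 4.4% × 254/366 = €3,511.5847
Total = €4,529.1462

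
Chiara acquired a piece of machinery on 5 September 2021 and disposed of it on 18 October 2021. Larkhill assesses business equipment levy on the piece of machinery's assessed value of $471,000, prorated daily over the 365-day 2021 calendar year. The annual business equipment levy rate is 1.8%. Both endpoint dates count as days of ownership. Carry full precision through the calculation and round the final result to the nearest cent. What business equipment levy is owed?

$1,022.01

Days held (5 September – 18 October 2021): 44 out of 365
Tax = $471,000 × 1.8% × 44/365 = $1,022.0055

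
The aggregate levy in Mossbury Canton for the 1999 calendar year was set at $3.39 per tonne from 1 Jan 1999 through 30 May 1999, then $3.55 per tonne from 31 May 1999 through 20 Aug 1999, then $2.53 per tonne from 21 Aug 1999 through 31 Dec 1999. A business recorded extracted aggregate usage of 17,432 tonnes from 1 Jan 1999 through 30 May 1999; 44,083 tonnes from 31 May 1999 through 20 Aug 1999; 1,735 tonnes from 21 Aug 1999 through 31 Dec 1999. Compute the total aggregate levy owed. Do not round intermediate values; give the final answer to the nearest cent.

$219,978.68

1 Jan – 30 May 1999: 17,432 tonnes at $3.39/tonne → $59,094.48
31 May – 20 Aug 1999: 44,083 tonnes at $3.55/tonne → $156,494.65
21 Aug – 31 Dec 1999: 1,735 tonnes at $2.53/tonne → $4,389.55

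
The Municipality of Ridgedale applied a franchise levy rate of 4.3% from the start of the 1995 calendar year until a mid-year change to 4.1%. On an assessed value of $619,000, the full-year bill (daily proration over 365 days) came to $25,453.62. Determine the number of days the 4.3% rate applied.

Let d = days at the first rate; then 365 − d days at the second rate.
$619,000 × [4.3%·d + 4.1%·(365−d)] / 365 = $25,453.62
Solving gives d = 22, so the new rate took effect on 23 January 1995.

22 days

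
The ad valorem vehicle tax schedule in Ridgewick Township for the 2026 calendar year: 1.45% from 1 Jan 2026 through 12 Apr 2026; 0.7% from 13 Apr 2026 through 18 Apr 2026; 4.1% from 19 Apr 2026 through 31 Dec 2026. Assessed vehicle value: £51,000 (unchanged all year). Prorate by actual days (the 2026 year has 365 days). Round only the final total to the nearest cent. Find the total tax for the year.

1 Jan – 12 Apr 2026: 102 days at 1.45% → £51,000 × 1.45% × 102/365 = £206.6548
13 Apr – 18 Apr 2026: 6 days at 0.7% → £51,000 × 0.7% × 6/365 = £5.8685
19 Apr – 31 Dec 2026: 257 days at 4.1% → £51,000 × 4.1% × 257/365 = £1,472.2932
Total = £1,684.8164

£1,684.82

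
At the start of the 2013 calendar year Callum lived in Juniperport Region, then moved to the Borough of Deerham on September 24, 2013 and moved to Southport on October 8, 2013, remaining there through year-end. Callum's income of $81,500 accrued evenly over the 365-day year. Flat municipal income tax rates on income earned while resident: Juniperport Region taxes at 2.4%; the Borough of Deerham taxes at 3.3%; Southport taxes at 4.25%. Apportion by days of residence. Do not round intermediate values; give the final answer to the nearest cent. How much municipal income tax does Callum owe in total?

Juniperport Region, January 1 – September 23, 2013: 266 days → $81,500 × 2.4% × 266/365 = $1,425.4685
The Borough of Deerham, September 24 – October 7, 2013: 14 days → $81,500 × 3.3% × 14/365 = $103.1589
Southport, October 8 – December 31, 2013: 85 days → $81,500 × 4.25% × 85/365 = $806.6267
Total = $2,335.2541

$2,335.25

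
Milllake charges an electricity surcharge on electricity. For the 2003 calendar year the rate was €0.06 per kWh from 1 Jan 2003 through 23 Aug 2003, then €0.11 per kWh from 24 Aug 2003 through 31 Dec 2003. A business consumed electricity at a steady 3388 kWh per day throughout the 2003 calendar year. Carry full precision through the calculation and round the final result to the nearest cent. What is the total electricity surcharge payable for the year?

1 Jan – 23 Aug 2003: 235 days × 3388 kWh/day = 796,180 kWh at €0.06/kWh → €47770.80
24 Aug – 31 Dec 2003: 130 days × 3388 kWh/day = 440,440 kWh at €0.11/kWh → €48448.40

€96219.20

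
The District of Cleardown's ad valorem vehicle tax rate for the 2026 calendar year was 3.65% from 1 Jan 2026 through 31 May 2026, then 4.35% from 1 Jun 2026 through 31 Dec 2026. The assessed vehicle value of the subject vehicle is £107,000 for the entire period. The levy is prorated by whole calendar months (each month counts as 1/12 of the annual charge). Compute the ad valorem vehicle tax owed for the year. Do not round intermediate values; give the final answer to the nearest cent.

£4,342.42

1 Jan – 31 May 2026: 5 months at 3.65% → £107,000 × 3.65% × 5/12 = £1,627.2917
1 Jun – 31 Dec 2026: 7 months at 4.35% → £107,000 × 4.35% × 7/12 = £2,715.1250
Total = £4,342.4167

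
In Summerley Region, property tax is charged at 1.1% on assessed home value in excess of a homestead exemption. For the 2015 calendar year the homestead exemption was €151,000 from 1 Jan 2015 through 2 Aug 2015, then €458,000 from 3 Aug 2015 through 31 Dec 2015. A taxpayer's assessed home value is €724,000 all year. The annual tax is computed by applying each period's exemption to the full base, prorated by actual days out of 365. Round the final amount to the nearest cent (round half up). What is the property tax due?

€4,905.94

1 Jan – 2 Aug 2015: 214 days, exemption €151,000 → (€724,000 − €151,000) × 1.1% × 214/365 = €3,695.4575
3 Aug – 31 Dec 2015: 151 days, exemption €458,000 → (€724,000 − €458,000) × 1.1% × 151/365 = €1,210.4822
Total = €4,905.9397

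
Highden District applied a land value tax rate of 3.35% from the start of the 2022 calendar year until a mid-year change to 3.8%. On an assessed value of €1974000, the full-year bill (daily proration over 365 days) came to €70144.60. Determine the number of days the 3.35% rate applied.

Let d = days at the first rate; then 365 − d days at the second rate.
€1974000 × [3.35%·d + 3.8%·(365−d)] / 365 = €70144.60
Solving gives d = 200, so the new rate took effect on 20 Jul 2022.

200 days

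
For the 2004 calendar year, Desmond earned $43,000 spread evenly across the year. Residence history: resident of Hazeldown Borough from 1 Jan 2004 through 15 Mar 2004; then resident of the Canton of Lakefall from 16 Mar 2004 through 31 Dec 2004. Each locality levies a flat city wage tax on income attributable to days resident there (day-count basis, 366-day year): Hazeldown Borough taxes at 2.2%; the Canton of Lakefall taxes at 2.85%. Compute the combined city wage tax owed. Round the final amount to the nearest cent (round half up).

$1,168.23

Hazeldown Borough, 1 Jan – 15 Mar 2004: 75 days → $43,000 × 2.2% × 75/366 = $193.8525
The Canton of Lakefall, 16 Mar – 31 Dec 2004: 291 days → $43,000 × 2.85% × 291/366 = $974.3730
Total = $1,168.2254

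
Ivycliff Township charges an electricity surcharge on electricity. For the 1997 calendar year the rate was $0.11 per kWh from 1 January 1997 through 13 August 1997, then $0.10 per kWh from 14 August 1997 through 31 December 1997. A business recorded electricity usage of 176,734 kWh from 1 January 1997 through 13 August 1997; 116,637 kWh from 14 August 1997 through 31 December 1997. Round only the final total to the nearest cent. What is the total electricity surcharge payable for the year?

1 January – 13 August 1997: 176,734 kWh at $0.11/kWh → $19440.74
14 August – 31 December 1997: 116,637 kWh at $0.10/kWh → $11663.70

$31104.44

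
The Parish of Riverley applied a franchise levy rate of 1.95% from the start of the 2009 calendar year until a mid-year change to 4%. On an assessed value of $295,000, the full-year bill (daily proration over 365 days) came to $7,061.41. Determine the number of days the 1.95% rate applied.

Let d = days at the first rate; then 365 − d days at the second rate.
$295,000 × [1.95%·d + 4%·(365−d)] / 365 = $7,061.41
Solving gives d = 286, so the new rate took effect on 14 Oct 2009.

286 days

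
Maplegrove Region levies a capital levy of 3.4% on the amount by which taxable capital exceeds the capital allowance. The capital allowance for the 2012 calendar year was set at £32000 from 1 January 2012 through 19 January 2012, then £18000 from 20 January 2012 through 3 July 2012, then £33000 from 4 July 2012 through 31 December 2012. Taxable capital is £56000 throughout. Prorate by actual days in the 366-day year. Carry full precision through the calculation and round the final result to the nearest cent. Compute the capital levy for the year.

£1015.08

1 January – 19 January 2012: 19 days, exemption £32000 → (£56000 − £32000) × 3.4% × 19/366 = £42.3607
20 January – 3 July 2012: 166 days, exemption £18000 → (£56000 − £18000) × 3.4% × 166/366 = £585.9891
4 July – 31 December 2012: 181 days, exemption £33000 → (£56000 − £33000) × 3.4% × 181/366 = £386.7268
Total = £1015.0765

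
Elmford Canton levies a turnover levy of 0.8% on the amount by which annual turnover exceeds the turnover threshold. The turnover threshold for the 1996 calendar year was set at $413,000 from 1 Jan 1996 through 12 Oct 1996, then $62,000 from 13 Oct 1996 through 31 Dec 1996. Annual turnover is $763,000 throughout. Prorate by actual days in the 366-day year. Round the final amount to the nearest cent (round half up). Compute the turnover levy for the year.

$3,413.77

1 Jan – 12 Oct 1996: 286 days, exemption $413,000 → ($763,000 − $413,000) × 0.8% × 286/366 = $2,187.9781
13 Oct – 31 Dec 1996: 80 days, exemption $62,000 → ($763,000 − $62,000) × 0.8% × 80/366 = $1,225.7923
Total = $3,413.7705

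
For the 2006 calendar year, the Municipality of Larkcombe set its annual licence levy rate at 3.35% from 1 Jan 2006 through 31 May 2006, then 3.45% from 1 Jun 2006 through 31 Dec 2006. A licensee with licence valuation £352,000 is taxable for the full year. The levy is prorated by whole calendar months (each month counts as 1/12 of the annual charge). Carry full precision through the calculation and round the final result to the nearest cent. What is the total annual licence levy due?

£11,997.33

1 Jan – 31 May 2006: 5 months at 3.35% → £352,000 × 3.35% × 5/12 = £4,913.3333
1 Jun – 31 Dec 2006: 7 months at 3.45% → £352,000 × 3.45% × 7/12 = £7,084.0000
Total = £11,997.3333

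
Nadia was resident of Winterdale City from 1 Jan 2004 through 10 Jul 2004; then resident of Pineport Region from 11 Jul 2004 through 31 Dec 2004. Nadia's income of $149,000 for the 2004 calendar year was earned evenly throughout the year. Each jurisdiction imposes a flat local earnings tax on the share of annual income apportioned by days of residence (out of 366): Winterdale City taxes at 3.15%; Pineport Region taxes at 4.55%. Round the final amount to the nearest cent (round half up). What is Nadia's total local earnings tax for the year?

Winterdale City, 1 Jan – 10 Jul 2004: 192 days → $149,000 × 3.15% × 192/366 = $2,462.1639
Pineport Region, 11 Jul – 31 Dec 2004: 174 days → $149,000 × 4.55% × 174/366 = $3,223.0410
Total = $5,685.2049

$5,685.20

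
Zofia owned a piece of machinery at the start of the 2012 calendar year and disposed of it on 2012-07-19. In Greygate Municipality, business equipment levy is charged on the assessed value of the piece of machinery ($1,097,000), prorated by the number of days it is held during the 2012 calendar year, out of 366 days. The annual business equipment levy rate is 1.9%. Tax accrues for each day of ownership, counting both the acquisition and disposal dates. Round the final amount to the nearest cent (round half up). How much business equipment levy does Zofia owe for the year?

Days held (2012-01-01 to 2012-07-19): 201 out of 366
Tax = $1,097,000 × 1.9% × 201/366 = $11,446.5656

$11,446.57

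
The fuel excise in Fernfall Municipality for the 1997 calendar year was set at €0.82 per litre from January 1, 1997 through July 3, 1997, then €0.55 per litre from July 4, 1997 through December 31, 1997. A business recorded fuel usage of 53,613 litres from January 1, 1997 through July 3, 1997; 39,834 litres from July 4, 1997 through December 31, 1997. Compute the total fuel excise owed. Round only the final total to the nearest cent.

January 1 – July 3, 1997: 53,613 litres at €0.82/litre → €43,962.66
July 4 – December 31, 1997: 39,834 litres at €0.55/litre → €21,908.70

€65,871.36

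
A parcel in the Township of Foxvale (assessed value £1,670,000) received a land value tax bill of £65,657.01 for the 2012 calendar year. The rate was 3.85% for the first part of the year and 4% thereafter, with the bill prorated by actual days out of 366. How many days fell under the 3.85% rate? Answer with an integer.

167 days

Let d = days at the first rate; then 366 − d days at the second rate.
£1,670,000 × [3.85%·d + 4%·(366−d)] / 366 = £65,657.01
Solving gives d = 167, so the new rate took effect on 16 Jun 2012.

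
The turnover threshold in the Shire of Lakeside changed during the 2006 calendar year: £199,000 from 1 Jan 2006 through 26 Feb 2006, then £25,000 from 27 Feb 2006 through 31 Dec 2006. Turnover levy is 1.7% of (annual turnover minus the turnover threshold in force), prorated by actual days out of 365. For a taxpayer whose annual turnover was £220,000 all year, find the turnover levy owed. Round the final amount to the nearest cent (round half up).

1 Jan – 26 Feb 2006: 57 days, exemption £199,000 → (£220,000 − £199,000) × 1.7% × 57/365 = £55.7507
27 Feb – 31 Dec 2006: 308 days, exemption £25,000 → (£220,000 − £25,000) × 1.7% × 308/365 = £2,797.3151
Total = £2,853.0658

£2,853.07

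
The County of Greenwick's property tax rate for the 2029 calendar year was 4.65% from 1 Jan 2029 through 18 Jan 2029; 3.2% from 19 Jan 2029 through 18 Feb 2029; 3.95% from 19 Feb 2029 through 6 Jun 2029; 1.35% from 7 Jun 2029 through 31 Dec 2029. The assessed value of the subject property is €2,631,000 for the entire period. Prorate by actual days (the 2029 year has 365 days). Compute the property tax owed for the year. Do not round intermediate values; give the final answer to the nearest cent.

€64,174.78

1 Jan – 18 Jan 2029: 18 days at 4.65% → €2,631,000 × 4.65% × 18/365 = €6,033.2795
19 Jan – 18 Feb 2029: 31 days at 3.2% → €2,631,000 × 3.2% × 31/365 = €7,150.5534
19 Feb – 6 Jun 2029: 108 days at 3.95% → €2,631,000 × 3.95% × 108/365 = €30,750.2630
7 Jun – 31 Dec 2029: 208 days at 1.35% → €2,631,000 × 1.35% × 208/365 = €20,240.6795
Total = €64,174.7753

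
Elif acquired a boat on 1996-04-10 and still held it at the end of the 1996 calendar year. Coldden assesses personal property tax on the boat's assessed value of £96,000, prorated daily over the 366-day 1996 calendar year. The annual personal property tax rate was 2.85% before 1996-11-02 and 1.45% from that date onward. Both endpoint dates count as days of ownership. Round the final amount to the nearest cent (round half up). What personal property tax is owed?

1996-04-10 to 1996-11-01: 206 days at 2.85% → £96,000 × 2.85% × 206/366 = £1,539.9344
1996-11-02 to 1996-12-31: 60 days at 1.45% → £96,000 × 1.45% × 60/366 = £228.1967
Total = £1,768.1311

£1,768.13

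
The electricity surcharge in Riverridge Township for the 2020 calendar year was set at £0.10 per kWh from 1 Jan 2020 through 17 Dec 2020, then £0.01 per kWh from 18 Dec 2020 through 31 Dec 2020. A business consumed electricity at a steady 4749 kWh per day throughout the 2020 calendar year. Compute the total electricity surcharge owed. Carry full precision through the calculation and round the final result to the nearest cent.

£167,829.66

1 Jan – 17 Dec 2020: 352 days × 4749 kWh/day = 1,671,648 kWh at £0.10/kWh → £167,164.80
18 Dec – 31 Dec 2020: 14 days × 4749 kWh/day = 66,486 kWh at £0.01/kWh → £664.86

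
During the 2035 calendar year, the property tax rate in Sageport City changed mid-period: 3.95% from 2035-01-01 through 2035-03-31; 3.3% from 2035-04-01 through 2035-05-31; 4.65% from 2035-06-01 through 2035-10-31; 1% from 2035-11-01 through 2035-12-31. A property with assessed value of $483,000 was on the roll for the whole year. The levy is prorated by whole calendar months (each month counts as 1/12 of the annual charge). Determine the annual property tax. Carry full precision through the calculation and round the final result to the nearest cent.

$17,589.25

2035-01-01 to 2035-03-31: 3 months at 3.95% → $483,000 × 3.95% × 3/12 = $4,769.6250
2035-04-01 to 2035-05-31: 2 months at 3.3% → $483,000 × 3.3% × 2/12 = $2,656.5000
2035-06-01 to 2035-10-31: 5 months at 4.65% → $483,000 × 4.65% × 5/12 = $9,358.1250
2035-11-01 to 2035-12-31: 2 months at 1% → $483,000 × 1% × 2/12 = $805.0000
Total = $17,589.2500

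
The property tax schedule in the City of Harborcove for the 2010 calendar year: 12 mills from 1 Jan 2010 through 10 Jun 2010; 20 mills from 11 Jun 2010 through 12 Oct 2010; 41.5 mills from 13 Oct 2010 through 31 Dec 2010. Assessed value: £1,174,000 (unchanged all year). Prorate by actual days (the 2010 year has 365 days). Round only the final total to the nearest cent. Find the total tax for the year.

£24,869.50

1 Jan – 10 Jun 2010: 161 days at 12 mills → £1,174,000 × 1.2% × 161/365 = £6,214.1589
11 Jun – 12 Oct 2010: 124 days at 20 mills → £1,174,000 × 2% × 124/365 = £7,976.7671
13 Oct – 31 Dec 2010: 80 days at 41.5 mills → £1,174,000 × 4.15% × 80/365 = £10,678.5753
Total = £24,869.5014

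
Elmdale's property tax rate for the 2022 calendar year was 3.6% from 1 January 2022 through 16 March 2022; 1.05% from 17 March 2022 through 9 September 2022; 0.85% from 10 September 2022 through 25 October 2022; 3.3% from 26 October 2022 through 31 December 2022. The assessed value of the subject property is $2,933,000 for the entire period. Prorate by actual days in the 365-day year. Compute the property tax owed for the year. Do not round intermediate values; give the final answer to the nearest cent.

1 January – 16 March 2022: 75 days at 3.6% → $2,933,000 × 3.6% × 75/365 = $21,696.1644
17 March – 9 September 2022: 177 days at 1.05% → $2,933,000 × 1.05% × 177/365 = $14,934.1932
10 September – 25 October 2022: 46 days at 0.85% → $2,933,000 × 0.85% × 46/365 = $3,141.9260
26 October – 31 December 2022: 67 days at 3.3% → $2,933,000 × 3.3% × 67/365 = $17,766.7479
Total = $57,539.0315

$57,539.03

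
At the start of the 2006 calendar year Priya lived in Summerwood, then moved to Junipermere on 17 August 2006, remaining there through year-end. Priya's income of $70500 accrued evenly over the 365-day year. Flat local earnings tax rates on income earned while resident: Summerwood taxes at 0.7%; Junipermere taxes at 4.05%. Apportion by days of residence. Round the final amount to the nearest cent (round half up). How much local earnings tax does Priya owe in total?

Summerwood, 1 January – 16 August 2006: 228 days → $70500 × 0.7% × 228/365 = $308.2685
Junipermere, 17 August – 31 December 2006: 137 days → $70500 × 4.05% × 137/365 = $1071.6966
Total = $1379.9651

$1379.97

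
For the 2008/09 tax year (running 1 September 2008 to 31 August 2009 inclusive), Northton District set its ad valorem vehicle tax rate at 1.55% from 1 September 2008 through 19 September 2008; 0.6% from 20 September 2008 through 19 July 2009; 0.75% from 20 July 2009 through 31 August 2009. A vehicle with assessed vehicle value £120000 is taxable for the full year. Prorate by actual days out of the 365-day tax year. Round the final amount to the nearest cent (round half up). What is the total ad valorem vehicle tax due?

£800.55

1 September – 19 September 2008: 19 days at 1.55% → £120000 × 1.55% × 19/365 = £96.8219
20 September 2008 – 19 July 2009: 303 days at 0.6% → £120000 × 0.6% × 303/365 = £597.6986
20 July – 31 August 2009: 43 days at 0.75% → £120000 × 0.75% × 43/365 = £106.0274
Total = £800.5479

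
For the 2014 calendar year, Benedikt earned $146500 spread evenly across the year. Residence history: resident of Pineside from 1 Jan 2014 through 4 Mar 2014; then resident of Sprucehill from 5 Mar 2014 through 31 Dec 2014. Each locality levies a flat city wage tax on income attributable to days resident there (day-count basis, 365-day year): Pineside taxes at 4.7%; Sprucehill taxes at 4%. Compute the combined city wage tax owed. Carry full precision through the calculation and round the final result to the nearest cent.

Pineside, 1 Jan – 4 Mar 2014: 63 days → $146500 × 4.7% × 63/365 = $1188.4562
Sprucehill, 5 Mar – 31 Dec 2014: 302 days → $146500 × 4% × 302/365 = $4848.5479
Total = $6037.0041

$6037.00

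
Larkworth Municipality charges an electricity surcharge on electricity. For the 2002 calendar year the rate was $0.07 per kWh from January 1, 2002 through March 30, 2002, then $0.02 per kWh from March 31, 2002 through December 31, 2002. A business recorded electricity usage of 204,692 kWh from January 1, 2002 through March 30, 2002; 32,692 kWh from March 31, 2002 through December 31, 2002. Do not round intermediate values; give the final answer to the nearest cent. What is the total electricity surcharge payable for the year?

January 1 – March 30, 2002: 204,692 kWh at $0.07/kWh → $14,328.44
March 31 – December 31, 2002: 32,692 kWh at $0.02/kWh → $653.84

$14,982.28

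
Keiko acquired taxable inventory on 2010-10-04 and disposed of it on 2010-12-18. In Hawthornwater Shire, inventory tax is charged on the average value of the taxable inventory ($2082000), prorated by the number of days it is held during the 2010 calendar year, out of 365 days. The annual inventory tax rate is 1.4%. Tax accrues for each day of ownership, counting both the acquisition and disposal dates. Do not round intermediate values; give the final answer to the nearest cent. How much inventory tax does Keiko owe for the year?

$6069.17

Days held (2010-10-04 to 2010-12-18): 76 out of 365
Tax = $2082000 × 1.4% × 76/365 = $6069.1726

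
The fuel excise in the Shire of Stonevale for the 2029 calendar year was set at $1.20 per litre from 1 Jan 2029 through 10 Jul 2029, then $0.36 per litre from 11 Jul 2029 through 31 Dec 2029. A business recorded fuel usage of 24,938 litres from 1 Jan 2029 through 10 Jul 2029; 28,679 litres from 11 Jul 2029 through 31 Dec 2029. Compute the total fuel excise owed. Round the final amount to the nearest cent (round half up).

1 Jan – 10 Jul 2029: 24,938 litres at $1.20/litre → $29,925.60
11 Jul – 31 Dec 2029: 28,679 litres at $0.36/litre → $10,324.44

$40,250.04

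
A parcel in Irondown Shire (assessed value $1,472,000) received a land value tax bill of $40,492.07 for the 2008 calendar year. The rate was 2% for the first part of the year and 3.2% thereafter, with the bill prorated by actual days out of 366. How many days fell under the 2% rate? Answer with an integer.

Let d = days at the first rate; then 366 − d days at the second rate.
$1,472,000 × [2%·d + 3.2%·(366−d)] / 366 = $40,492.07
Solving gives d = 137, so the new rate took effect on May 17, 2008.

137 days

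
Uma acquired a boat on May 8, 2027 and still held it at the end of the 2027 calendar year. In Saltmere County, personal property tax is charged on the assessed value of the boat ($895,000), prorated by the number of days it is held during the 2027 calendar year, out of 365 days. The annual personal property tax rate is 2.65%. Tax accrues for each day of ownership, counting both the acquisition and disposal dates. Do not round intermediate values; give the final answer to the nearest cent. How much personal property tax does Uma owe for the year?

Days held (May 8 – December 31, 2027): 238 out of 365
Tax = $895,000 × 2.65% × 238/365 = $15,465.1096

$15,465.11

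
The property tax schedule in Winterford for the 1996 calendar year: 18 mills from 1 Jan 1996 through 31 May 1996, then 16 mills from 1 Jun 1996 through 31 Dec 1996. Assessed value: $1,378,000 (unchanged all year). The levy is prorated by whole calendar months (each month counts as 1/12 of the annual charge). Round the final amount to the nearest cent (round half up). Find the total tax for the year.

$23,196.33

1 Jan – 31 May 1996: 5 months at 18 mills → $1,378,000 × 1.8% × 5/12 = $10,335.0000
1 Jun – 31 Dec 1996: 7 months at 16 mills → $1,378,000 × 1.6% × 7/12 = $12,861.3333
Total = $23,196.3333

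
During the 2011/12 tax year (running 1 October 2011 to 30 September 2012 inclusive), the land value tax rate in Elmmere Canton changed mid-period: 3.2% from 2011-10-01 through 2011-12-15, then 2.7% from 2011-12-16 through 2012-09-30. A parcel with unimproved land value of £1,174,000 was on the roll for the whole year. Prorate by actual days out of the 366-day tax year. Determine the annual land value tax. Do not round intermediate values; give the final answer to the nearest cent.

2011-10-01 to 2011-12-15: 76 days at 3.2% → £1,174,000 × 3.2% × 76/366 = £7,801.0055
2011-12-16 to 2012-09-30: 290 days at 2.7% → £1,174,000 × 2.7% × 290/366 = £25,115.9016
Total = £32,916.9071

£32,916.91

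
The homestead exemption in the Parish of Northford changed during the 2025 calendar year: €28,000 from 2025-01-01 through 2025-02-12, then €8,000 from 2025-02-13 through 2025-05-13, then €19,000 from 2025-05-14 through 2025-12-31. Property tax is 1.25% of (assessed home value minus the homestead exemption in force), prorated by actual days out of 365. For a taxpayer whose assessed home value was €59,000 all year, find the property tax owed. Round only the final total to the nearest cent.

€520.65

2025-01-01 to 2025-02-12: 43 days, exemption €28,000 → (€59,000 − €28,000) × 1.25% × 43/365 = €45.6507
2025-02-13 to 2025-05-13: 90 days, exemption €8,000 → (€59,000 − €8,000) × 1.25% × 90/365 = €157.1918
2025-05-14 to 2025-12-31: 232 days, exemption €19,000 → (€59,000 − €19,000) × 1.25% × 232/365 = €317.8082
Total = €520.6507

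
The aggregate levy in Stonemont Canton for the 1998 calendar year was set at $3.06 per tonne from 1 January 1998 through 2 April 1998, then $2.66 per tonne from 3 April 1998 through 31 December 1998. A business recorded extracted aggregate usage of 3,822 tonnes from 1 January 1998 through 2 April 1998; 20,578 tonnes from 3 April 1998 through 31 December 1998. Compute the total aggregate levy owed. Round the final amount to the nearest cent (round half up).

$66,432.80

1 January – 2 April 1998: 3,822 tonnes at $3.06/tonne → $11,695.32
3 April – 31 December 1998: 20,578 tonnes at $2.66/tonne → $54,737.48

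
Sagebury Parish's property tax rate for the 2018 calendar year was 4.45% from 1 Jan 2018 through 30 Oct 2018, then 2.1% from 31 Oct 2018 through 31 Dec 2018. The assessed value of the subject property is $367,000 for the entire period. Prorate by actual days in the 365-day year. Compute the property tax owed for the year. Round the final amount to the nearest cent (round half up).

1 Jan – 30 Oct 2018: 303 days at 4.45% → $367,000 × 4.45% × 303/365 = $13,557.3822
31 Oct – 31 Dec 2018: 62 days at 2.1% → $367,000 × 2.1% × 62/365 = $1,309.1342
Total = $14,866.5164

$14,866.52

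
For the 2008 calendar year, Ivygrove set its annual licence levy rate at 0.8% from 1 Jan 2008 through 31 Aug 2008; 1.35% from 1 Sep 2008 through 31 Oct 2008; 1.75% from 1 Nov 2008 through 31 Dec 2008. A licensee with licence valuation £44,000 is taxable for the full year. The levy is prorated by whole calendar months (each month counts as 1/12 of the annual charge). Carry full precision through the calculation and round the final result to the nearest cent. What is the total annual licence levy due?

£462.00

1 Jan – 31 Aug 2008: 8 months at 0.8% → £44,000 × 0.8% × 8/12 = £234.6667
1 Sep – 31 Oct 2008: 2 months at 1.35% → £44,000 × 1.35% × 2/12 = £99.0000
1 Nov – 31 Dec 2008: 2 months at 1.75% → £44,000 × 1.75% × 2/12 = £128.3333
Total = £462.0000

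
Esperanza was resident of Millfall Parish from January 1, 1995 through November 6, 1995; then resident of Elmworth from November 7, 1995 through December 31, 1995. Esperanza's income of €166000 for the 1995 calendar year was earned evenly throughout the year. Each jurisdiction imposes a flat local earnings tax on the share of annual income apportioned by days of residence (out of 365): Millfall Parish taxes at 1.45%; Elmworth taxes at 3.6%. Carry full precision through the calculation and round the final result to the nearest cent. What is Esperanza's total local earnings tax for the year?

Millfall Parish, January 1 – November 6, 1995: 310 days → €166000 × 1.45% × 310/365 = €2044.3014
Elmworth, November 7 – December 31, 1995: 55 days → €166000 × 3.6% × 55/365 = €900.4932
Total = €2944.7945

€2944.79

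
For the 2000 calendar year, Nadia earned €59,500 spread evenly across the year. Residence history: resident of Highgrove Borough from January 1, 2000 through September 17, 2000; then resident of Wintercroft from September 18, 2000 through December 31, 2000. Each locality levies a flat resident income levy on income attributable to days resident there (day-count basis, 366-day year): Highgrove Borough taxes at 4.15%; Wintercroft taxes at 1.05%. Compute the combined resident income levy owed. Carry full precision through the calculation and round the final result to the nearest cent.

Highgrove Borough, January 1 – September 17, 2000: 261 days → €59,500 × 4.15% × 261/366 = €1,760.8586
Wintercroft, September 18 – December 31, 2000: 105 days → €59,500 × 1.05% × 105/366 = €179.2316
Total = €1,940.0902

€1,940.09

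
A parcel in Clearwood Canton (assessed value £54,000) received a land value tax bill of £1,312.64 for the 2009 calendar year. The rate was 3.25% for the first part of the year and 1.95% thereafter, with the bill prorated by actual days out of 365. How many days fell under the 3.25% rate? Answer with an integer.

Let d = days at the first rate; then 365 − d days at the second rate.
£54,000 × [3.25%·d + 1.95%·(365−d)] / 365 = £1,312.64
Solving gives d = 135, so the new rate took effect on 16 May 2009.

135 days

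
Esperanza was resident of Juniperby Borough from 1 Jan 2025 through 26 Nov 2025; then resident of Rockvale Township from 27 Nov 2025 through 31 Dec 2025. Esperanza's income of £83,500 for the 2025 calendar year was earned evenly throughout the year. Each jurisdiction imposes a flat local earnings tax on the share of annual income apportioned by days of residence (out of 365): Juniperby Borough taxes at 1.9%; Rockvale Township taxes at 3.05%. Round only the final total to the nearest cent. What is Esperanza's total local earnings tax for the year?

Juniperby Borough, 1 Jan – 26 Nov 2025: 330 days → £83,500 × 1.9% × 330/365 = £1,434.3699
Rockvale Township, 27 Nov – 31 Dec 2025: 35 days → £83,500 × 3.05% × 35/365 = £244.2089
Total = £1,678.5788

£1,678.58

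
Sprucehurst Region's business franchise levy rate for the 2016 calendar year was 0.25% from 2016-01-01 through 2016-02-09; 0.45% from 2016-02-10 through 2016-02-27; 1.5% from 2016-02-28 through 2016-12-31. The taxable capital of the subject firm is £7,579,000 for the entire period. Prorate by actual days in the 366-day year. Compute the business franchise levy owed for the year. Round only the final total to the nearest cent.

£99,417.43

2016-01-01 to 2016-02-09: 40 days at 0.25% → £7,579,000 × 0.25% × 40/366 = £2,070.7650
2016-02-10 to 2016-02-27: 18 days at 0.45% → £7,579,000 × 0.45% × 18/366 = £1,677.3197
2016-02-28 to 2016-12-31: 308 days at 1.5% → £7,579,000 × 1.5% × 308/366 = £95,669.3443
Total = £99,417.4290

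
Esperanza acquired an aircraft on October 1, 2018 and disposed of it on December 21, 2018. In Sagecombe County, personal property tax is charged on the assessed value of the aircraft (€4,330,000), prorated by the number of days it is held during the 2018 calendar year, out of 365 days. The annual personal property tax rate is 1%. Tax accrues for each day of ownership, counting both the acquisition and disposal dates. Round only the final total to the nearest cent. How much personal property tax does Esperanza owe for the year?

Days held (October 1 – December 21, 2018): 82 out of 365
Tax = €4,330,000 × 1% × 82/365 = €9,727.6712

€9,727.67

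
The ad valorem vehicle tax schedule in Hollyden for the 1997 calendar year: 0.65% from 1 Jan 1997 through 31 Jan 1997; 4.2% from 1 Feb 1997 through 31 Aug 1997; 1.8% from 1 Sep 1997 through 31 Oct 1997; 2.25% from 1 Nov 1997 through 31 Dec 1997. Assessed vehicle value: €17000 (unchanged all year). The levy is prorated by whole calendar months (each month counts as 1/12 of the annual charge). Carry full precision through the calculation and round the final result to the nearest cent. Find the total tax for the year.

€540.46

1 Jan – 31 Jan 1997: 1 month at 0.65% → €17000 × 0.65% × 1/12 = €9.2083
1 Feb – 31 Aug 1997: 7 months at 4.2% → €17000 × 4.2% × 7/12 = €416.5000
1 Sep – 31 Oct 1997: 2 months at 1.8% → €17000 × 1.8% × 2/12 = €51.0000
1 Nov – 31 Dec 1997: 2 months at 2.25% → €17000 × 2.25% × 2/12 = €63.7500
Total = €540.4583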